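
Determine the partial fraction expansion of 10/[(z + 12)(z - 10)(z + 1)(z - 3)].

Using Heaviside cover-up: (-1/363)/(z + 12) + (5/847)/(z - 10) + (5/242)/(z + 1) - (1/42)/(z - 3)


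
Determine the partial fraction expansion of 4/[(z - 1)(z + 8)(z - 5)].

Using cover-up method: A = -1/9, B = 4/117, C = 1/13
Result: (-1/9)/(z - 1) + (4/117)/(z + 8) + (1/13)/(z - 5)


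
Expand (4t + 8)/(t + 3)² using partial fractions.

(4t + 8) = α(t + 3) + β. At t = -3: β = 4·(-3) + 8 = -4. Coeff of t: α = 4
Result: 4/(t + 3) - 4/(t + 3)²


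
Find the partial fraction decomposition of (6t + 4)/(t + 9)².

(6t + 4) = P(t + 9) + Q. At t = -9: Q = 6·(-9) + 4 = -50. Coeff of t: P = 6
Result: 6/(t + 9) - 50/(t + 9)²


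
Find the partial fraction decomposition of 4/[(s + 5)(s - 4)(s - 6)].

Using cover-up method: P = 4/99, Q = -2/9, R = 2/11
Result: (4/99)/(s + 5) - (2/9)/(s - 4) + (2/11)/(s - 6)


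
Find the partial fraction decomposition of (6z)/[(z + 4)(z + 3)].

At z=-4: P = (6·(-4) + 0)/(-4 + 3) = 24. At z=-3: Q = (6·(-3) + 0)/(-3 + 4) = -18
Result: 24/(z + 4) - 18/(z + 3)


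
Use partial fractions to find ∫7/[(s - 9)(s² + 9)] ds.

Cover-up at s=9: P = 7/(9²+9) = 7/90. Coeff matching: Q = -7/90, R = -7/10. Decomposition: (7/90)/(s - 9) - ((7/90)s + 7/10)/(s² + 9). Integrate: linear → ln, quadratic → (1/2)ln + arctan: (7/90) ln|(s - 9)| - (7/180) ln(s² + 9) - (7/30) arctan(s/3) + C


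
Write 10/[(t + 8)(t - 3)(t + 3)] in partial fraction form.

Using cover-up method: A = 2/11, B = 5/33, C = -1/3
Result: (2/11)/(t + 8) + (5/33)/(t - 3) - (1/3)/(t + 3)


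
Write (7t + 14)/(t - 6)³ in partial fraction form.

(7t + 14) = P(t - 6)² + Q(t - 6) + R. At t = 6: R = 7·6 + 14 = 56. Coefficients: P = 0, Q = 7
Result: 7/(t - 6)² + 56/(t - 6)³


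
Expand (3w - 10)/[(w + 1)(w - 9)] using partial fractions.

At w=-1: A = (3·(-1) - 10)/(-1 - 9) = 13/10. At w=9: B = (3·9 - 10)/(9 + 1) = 17/10
Result: (13/10)/(w + 1) + (17/10)/(w - 9)


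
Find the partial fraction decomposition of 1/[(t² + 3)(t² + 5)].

Coefficient matching gives A = C = 0, B = 1/(5-3) = 1/2, D = -B = -1/2
Result: (1/2)/(t² + 3) - (1/2)/(t² + 5)


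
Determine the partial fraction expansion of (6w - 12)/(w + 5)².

(6w - 12) = P(w + 5) + Q. At w = -5: Q = 6·(-5) - 12 = -42. Coeff of w: P = 6
Result: 6/(w + 5) - 42/(w + 5)²


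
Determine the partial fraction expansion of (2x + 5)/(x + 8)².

(2x + 5) = α(x + 8) + β. At x = -8: β = 2·(-8) + 5 = -11. Coeff of x: α = 2
Result: 2/(x + 8) - 11/(x + 8)²


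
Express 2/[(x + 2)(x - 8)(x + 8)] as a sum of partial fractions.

Using cover-up method: α = -1/30, β = 1/80, γ = 1/48
Result: (-1/30)/(x + 2) + (1/80)/(x - 8) + (1/48)/(x + 8)


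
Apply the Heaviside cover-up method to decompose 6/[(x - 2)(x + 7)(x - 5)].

Cover (x - 2), x=2: α = 6/[(2 + 7)(2 - 5)] = -2/9. Cover (x + 7), x=-7: β = 6/[(-7 - 2)(-7 - 5)] = 1/18. Cover (x - 5), x=5: γ = 6/[(5 - 2)(5 + 7)] = 1/6.
Result: (-2/9)/(x - 2) + (1/18)/(x + 7) + (1/6)/(x - 5)


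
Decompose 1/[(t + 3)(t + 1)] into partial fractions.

1/(t + 3)(t + 1) = A/(t + 3) + B/(t + 1). A = 1/(-3 + 1) = -1/2, B = 1/(-1 + 3) = 1/2
Result: (-1/2)/(t + 3) + (1/2)/(t + 1)


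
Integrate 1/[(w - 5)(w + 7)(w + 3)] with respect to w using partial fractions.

Cover-up: α = 1/96, β = 1/48, γ = -1/32. Decomposition: (1/96)/(w - 5) + (1/48)/(w + 7) - (1/32)/(w + 3). Integrate each term: (1/96) ln|(w - 5)| + (1/48) ln|(w + 7)| - (1/32) ln|(w + 3)| + C


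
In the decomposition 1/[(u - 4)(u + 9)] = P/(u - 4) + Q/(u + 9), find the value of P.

Cover-up at u = 4: P = 1/(4 + 9) = 1/13


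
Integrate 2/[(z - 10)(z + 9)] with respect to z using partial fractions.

Decompose: 2/[(z - 10)(z + 9)] = (2/19)/(z - 10) - (2/19)/(z + 9). Integrate each term: (2/19) ln|(z - 10)| - (2/19) ln|(z + 9)| + C


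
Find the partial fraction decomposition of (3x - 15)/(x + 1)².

(3x - 15) = α(x + 1) + β. At x = -1: β = 3·(-1) - 15 = -18. Coeff of x: α = 3
Result: 3/(x + 1) - 18/(x + 1)²


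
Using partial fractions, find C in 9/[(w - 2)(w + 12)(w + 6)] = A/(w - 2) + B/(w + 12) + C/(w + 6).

Cover-up at w = -6: C = 9/[(-6 - 2)(-6 + 12)] = 9/[(-8)(6)] = -9/48 = -3/16


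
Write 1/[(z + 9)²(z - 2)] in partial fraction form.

Cover-up at z=2: C = 1/(2 + 9)² = 1/121. Cover-up at z=-9: B = 1/(-9 - 2) = -1/11. Comparing z² coeff: A = -C = -1/121
Result: (-1/121)/(z + 9) - (1/11)/(z + 9)² + (1/121)/(z - 2)


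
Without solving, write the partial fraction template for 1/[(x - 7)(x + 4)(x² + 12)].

Two linear + quadratic: α/(x - 7) + β/(x + 4) + (γx + δ)/(x² + 12)


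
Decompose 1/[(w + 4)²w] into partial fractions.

Cover-up at w=0: γ = 1/(0 + 4)² = 1/16. Cover-up at w=-4: β = 1/(-4 - 0) = -1/4. Comparing w² coeff: α = -γ = -1/16
Result: (-1/16)/(w + 4) - (1/4)/(w + 4)² + (1/16)/w


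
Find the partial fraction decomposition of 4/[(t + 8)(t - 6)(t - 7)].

Using cover-up method: A = 2/105, B = -2/7, C = 4/15
Result: (2/105)/(t + 8) - (2/7)/(t - 6) + (4/15)/(t - 7)


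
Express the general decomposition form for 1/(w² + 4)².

Repeated quadratic factor: (Pw + Q)/(w² + 4) + (Rw + S)/(w² + 4)²


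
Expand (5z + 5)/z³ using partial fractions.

(5z + 5) = Pz² + Qz + R. At z = 0: R = 5·0 + 5 = 5. Coefficients: P = 0, Q = 5
Result: 5/z² + 5/z³


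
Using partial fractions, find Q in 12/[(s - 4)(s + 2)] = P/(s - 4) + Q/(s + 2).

Cover-up at s = -2: Q = 12/(-2 - 4) = -12/6 = -2


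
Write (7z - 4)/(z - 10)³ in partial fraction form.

(7z - 4) = α(z - 10)² + β(z - 10) + γ. At z = 10: γ = 7·10 - 4 = 66. Coefficients: α = 0, β = 7
Result: 7/(z - 10)² + 66/(z - 10)³


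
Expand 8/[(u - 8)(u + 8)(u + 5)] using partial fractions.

Using cover-up method: A = 1/26, B = 1/6, C = -8/39
Result: (1/26)/(u - 8) + (1/6)/(u + 8) - (8/39)/(u + 5)


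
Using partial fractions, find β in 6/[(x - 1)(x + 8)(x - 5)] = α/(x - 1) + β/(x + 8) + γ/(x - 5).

Cover-up at x = -8: β = 6/[(-8 - 1)(-8 - 5)] = 6/[(-9)(-13)] = 6/117 = 2/39


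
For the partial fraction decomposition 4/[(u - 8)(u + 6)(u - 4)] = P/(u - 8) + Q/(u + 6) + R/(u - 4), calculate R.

Cover-up at u = 4: R = 4/[(4 - 8)(4 + 6)] = 4/[(-4)(10)] = -4/40 = -1/10


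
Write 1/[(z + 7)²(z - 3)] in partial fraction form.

Cover-up at z=3: R = 1/(3 + 7)² = 1/100. Cover-up at z=-7: Q = 1/(-7 - 3) = -1/10. Comparing z² coeff: P = -R = -1/100
Result: (-1/100)/(z + 7) - (1/10)/(z + 7)² + (1/100)/(z - 3)


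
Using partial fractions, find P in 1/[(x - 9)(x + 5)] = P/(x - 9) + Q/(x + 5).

Cover-up at x = 9: P = 1/(9 + 5) = 1/14


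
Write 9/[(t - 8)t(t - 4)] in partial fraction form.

Using cover-up method: α = 9/32, β = 9/32, γ = -9/16
Result: (9/32)/(t - 8) + (9/32)/t - (9/16)/(t - 4)


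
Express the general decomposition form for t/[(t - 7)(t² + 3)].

Linear + irreducible quadratic: P/(t - 7) + (Qt + R)/(t² + 3)


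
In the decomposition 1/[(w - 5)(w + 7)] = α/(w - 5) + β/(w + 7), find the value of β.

Cover-up at w = -7: β = 1/(-7 - 5) = -1/12


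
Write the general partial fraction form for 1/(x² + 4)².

Repeated quadratic factor: (Px + Q)/(x² + 4) + (Rx + S)/(x² + 4)²


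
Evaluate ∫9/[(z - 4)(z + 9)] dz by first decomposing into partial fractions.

Decompose: 9/[(z - 4)(z + 9)] = (9/13)/(z - 4) - (9/13)/(z + 9). Integrate each term: (9/13) ln|(z - 4)| - (9/13) ln|(z + 9)| + C


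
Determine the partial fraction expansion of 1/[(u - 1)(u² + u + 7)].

Cover-up at u = 1: A = 1/(1² + 1·1 + 7) = 1/9. Then B = -A = -1/9, C = -A·(1 + 1) = -2/9
Result: (1/9)/(u - 1) - ((1/9)u + 2/9)/(u² + u + 7)


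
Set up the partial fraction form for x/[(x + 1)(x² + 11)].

Linear + irreducible quadratic: P/(x + 1) + (Qx + R)/(x² + 11)


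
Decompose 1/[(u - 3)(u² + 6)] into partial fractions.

Cover-up at u = 3: A = 1/(3² + 6) = 1/15. Then B = -A = -1/15, C = -A·(0 + 3) = -1/5
Result: (1/15)/(u - 3) - ((1/15)u + 1/5)/(u² + 6)


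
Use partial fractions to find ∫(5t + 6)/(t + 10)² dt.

Decompose: α = 5, β = 5·(-10) + 6 = -44, so (5t + 6)/(t + 10)² = 5/(t + 10) - 44/(t + 10)². Integrate: ∫ α/(t + 10) dt = 5 ln|(t + 10)|; ∫ β/(t + 10)² dt = 44/(t + 10). Sum: 5 ln|(t + 10)| + 44/(t + 10) + C


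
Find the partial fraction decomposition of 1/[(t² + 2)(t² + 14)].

Coefficient matching gives A = C = 0, B = 1/(14-2) = 1/12, D = -B = -1/12
Result: (1/12)/(t² + 2) - (1/12)/(t² + 14)


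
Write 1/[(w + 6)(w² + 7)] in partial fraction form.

Cover-up at w = -6: A = 1/((-6)² + 7) = 1/43. Then B = -A = -1/43, C = -A·(0 - 6) = 6/43
Result: (1/43)/(w + 6) - ((1/43)w - 6/43)/(w² + 7)


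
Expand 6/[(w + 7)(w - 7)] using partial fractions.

6/(w + 7)(w - 7) = A/(w + 7) + B/(w - 7). A = 6/(-7 - 7) = -3/7, B = 6/(7 + 7) = 3/7
Result: (-3/7)/(w + 7) + (3/7)/(w - 7)


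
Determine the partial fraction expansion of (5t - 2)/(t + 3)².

(5t - 2) = A(t + 3) + B. At t = -3: B = 5·(-3) - 2 = -17. Coeff of t: A = 5
Result: 5/(t + 3) - 17/(t + 3)²


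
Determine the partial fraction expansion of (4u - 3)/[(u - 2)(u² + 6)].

At u=2: α = (4·2 - 3)/(2² + 6) = 1/2. β = -α = -1/2, γ = 4 - 2·α = 3
Result: (1/2)/(u - 2) - ((1/2)u - 3)/(u² + 6)


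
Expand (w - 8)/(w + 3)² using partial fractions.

(w - 8) = A(w + 3) + B. At w = -3: B = 1·(-3) - 8 = -11. Coeff of w: A = 1
Result: 1/(w + 3) - 11/(w + 3)²


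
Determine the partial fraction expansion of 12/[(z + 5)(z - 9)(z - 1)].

Using cover-up method: P = 1/7, Q = 3/28, R = -1/4
Result: (1/7)/(z + 5) + (3/28)/(z - 9) - (1/4)/(z - 1)


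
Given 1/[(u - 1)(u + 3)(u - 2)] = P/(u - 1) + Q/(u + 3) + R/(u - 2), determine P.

Cover-up at u = 1: P = 1/[(1 + 3)(1 - 2)] = 1/[(4)(-1)] = -1/4


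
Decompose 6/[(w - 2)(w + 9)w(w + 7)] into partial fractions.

Using Heaviside cover-up: (1/33)/(w - 2) - (1/33)/(w + 9) - (1/21)/w + (1/21)/(w + 7)


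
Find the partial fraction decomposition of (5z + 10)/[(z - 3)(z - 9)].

At z=3: P = (5·3 + 10)/(3 - 9) = -25/6. At z=9: Q = (5·9 + 10)/(9 - 3) = 55/6
Result: (-25/6)/(z - 3) + (55/6)/(z - 9)


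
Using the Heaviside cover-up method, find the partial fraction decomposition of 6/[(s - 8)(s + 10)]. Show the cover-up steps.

Cover (s - 8): set s=8, get P = 6/(8 + 10) = 1/3. Cover (s + 10): set s=-10, get Q = 6/(-10 - 8) = -1/3.
Result: (1/3)/(s - 8) - (1/3)/(s + 10)


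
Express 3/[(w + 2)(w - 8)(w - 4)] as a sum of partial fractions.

Using cover-up method: A = 1/20, B = 3/40, C = -1/8
Result: (1/20)/(w + 2) + (3/40)/(w - 8) - (1/8)/(w - 4)


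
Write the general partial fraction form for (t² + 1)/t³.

Repeated linear factor (power 3): α/t + β/t² + γ/t³


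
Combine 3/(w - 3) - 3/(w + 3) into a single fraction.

Common denominator (w - 3)(w + 3). Numerator: 3(w + 3) - 3(w - 3) = (3w + 9) - (3w - 9) = 18
Result: (18)/[(w - 3)(w + 3)]


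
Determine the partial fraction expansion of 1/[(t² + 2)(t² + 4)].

Coefficient matching gives A = C = 0, B = 1/(4-2) = 1/2, D = -B = -1/2
Result: (1/2)/(t² + 2) - (1/2)/(t² + 4)


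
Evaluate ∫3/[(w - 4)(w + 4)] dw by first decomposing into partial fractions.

Decompose: 3/[(w - 4)(w + 4)] = (3/8)/(w - 4) - (3/8)/(w + 4). Integrate each term: (3/8) ln|(w - 4)| - (3/8) ln|(w + 4)| + C


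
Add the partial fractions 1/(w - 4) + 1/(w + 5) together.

Common denominator (w - 4)(w + 5). Numerator: 1(w + 5) + 1(w - 4) = (w + 5) + (w - 4) = 2w + 1
Result: (2w + 1)/[(w - 4)(w + 5)]


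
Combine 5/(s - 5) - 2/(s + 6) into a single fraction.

Common denominator (s - 5)(s + 6). Numerator: 5(s + 6) - 2(s - 5) = (5s + 30) - (2s - 10) = 3s + 40
Result: (3s + 40)/[(s - 5)(s + 6)]


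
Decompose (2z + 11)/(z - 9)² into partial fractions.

(2z + 11) = P(z - 9) + Q. At z = 9: Q = 2·9 + 11 = 29. Coeff of z: P = 2
Result: 2/(z - 9) + 29/(z - 9)²


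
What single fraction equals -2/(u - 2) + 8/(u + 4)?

Common denominator (u - 2)(u + 4). Numerator: -2(u + 4) + 8(u - 2) = (-2u - 8) + (8u - 16) = 6u - 24
Result: (6u - 24)/[(u - 2)(u + 4)]


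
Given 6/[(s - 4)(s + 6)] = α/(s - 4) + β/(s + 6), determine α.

Cover-up at s = 4: α = 6/(4 + 6) = 6/10 = 3/5


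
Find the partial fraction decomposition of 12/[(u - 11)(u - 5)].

12/(u - 11)(u - 5) = A/(u - 11) + B/(u - 5). A = 12/(11 - 5) = 2, B = 12/(5 - 11) = -2
Result: 2/(u - 11) - 2/(u - 5)


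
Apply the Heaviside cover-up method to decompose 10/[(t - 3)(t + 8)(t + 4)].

Cover (t - 3), t=3: A = 10/[(3 + 8)(3 + 4)] = 10/77. Cover (t + 8), t=-8: B = 10/[(-8 - 3)(-8 + 4)] = 5/22. Cover (t + 4), t=-4: C = 10/[(-4 - 3)(-4 + 8)] = -5/14.
Result: (10/77)/(t - 3) + (5/22)/(t + 8) - (5/14)/(t + 4)


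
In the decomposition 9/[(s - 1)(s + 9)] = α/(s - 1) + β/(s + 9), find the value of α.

Cover-up at s = 1: α = 9/(1 + 9) = 9/10


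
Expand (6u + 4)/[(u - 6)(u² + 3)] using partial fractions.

At u=6: α = (6·6 + 4)/(6² + 3) = 40/39. β = -α = -40/39, γ = 6 - 6·α = -2/13
Result: (40/39)/(u - 6) - ((40/39)u + 2/13)/(u² + 3)


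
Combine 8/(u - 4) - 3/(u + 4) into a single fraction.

Common denominator (u - 4)(u + 4). Numerator: 8(u + 4) - 3(u - 4) = (8u + 32) - (3u - 12) = 5u + 44
Result: (5u + 44)/[(u - 4)(u + 4)]


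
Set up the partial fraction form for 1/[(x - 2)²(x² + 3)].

Repeated linear + quadratic: P/(x - 2) + Q/(x - 2)² + (Rx + S)/(x² + 3)


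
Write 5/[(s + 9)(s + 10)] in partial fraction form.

5/(s + 9)(s + 10) = P/(s + 9) + Q/(s + 10). P = 5/(-9 + 10) = 5, Q = 5/(-10 + 9) = -5
Result: 5/(s + 9) - 5/(s + 10)


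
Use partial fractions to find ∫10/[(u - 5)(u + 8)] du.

Decompose: 10/[(u - 5)(u + 8)] = (10/13)/(u - 5) - (10/13)/(u + 8). Integrate each term: (10/13) ln|(u - 5)| - (10/13) ln|(u + 8)| + C


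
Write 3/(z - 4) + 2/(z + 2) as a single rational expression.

Common denominator (z - 4)(z + 2). Numerator: 3(z + 2) + 2(z - 4) = (3z + 6) + (2z - 8) = 5z - 2
Result: (5z - 2)/[(z - 4)(z + 2)]


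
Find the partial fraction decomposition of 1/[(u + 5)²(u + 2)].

Cover-up at u=-2: C = 1/(-2 + 5)² = 1/9. Cover-up at u=-5: B = 1/(-5 + 2) = -1/3. Comparing u² coeff: A = -C = -1/9
Result: (-1/9)/(u + 5) - (1/3)/(u + 5)² + (1/9)/(u + 2)


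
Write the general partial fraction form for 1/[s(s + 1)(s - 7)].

Three distinct linear factors: α/s + β/(s + 1) + γ/(s - 7)


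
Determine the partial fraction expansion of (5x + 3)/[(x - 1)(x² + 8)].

At x=1: α = (5·1 + 3)/(1² + 8) = 8/9. β = -α = -8/9, γ = 5 - 1·α = 37/9
Result: (8/9)/(x - 1) - ((8/9)x - 37/9)/(x² + 8)


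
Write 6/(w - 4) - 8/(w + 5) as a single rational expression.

Common denominator (w - 4)(w + 5). Numerator: 6(w + 5) - 8(w - 4) = (6w + 30) - (8w - 32) = -2w + 62
Result: (-2w + 62)/[(w - 4)(w + 5)]


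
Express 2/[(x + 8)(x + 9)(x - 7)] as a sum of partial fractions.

Using cover-up method: P = -2/15, Q = 1/8, R = 1/120
Result: (-2/15)/(x + 8) + (1/8)/(x + 9) + (1/120)/(x - 7)


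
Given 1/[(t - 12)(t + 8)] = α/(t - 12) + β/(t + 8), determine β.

Cover-up at t = -8: β = 1/(-8 - 12) = -1/20


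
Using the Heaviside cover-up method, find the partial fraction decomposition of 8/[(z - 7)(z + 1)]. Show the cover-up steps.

Cover (z - 7): set z=7, get P = 8/(7 + 1) = 1. Cover (z + 1): set z=-1, get Q = 8/(-1 - 7) = -1.
Result: 1/(z - 7) - 1/(z + 1)


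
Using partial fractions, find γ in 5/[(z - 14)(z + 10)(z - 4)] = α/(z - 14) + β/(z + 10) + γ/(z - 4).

Cover-up at z = 4: γ = 5/[(4 - 14)(4 + 10)] = 5/[(-10)(14)] = -5/140 = -1/28


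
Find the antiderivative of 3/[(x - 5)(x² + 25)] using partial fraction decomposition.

Cover-up at x=5: A = 3/(5²+25) = 3/50. Coeff matching: B = -3/50, C = -3/10. Decomposition: (3/50)/(x - 5) - ((3/50)x + 3/10)/(x² + 25). Integrate: linear → ln, quadratic → (1/2)ln + arctan: (3/50) ln|(x - 5)| - (3/100) ln(x² + 25) - (3/50) arctan(x/5) + C


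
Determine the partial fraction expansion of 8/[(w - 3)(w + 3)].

8/(w - 3)(w + 3) = α/(w - 3) + β/(w + 3). α = 8/(3 + 3) = 4/3, β = 8/(-3 - 3) = -4/3
Result: (4/3)/(w - 3) - (4/3)/(w + 3)


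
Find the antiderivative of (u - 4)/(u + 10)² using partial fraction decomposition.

Decompose: P = 1, Q = 1·(-10) - 4 = -14, so (u - 4)/(u + 10)² = 1/(u + 10) - 14/(u + 10)². Integrate: ∫ P/(u + 10) du = ln|(u + 10)|; ∫ Q/(u + 10)² du = 14/(u + 10). Sum: ln|(u + 10)| + 14/(u + 10) + C


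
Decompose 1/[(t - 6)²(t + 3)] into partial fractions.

Cover-up at t=-3: γ = 1/(-3 - 6)² = 1/81. Cover-up at t=6: β = 1/(6 + 3) = 1/9. Comparing t² coeff: α = -γ = -1/81
Result: (-1/81)/(t - 6) + (1/9)/(t - 6)² + (1/81)/(t + 3)


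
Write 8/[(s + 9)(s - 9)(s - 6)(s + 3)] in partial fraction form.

Using Heaviside cover-up: (-2/405)/(s + 9) + (1/81)/(s - 9) - (8/405)/(s - 6) + (1/81)/(s + 3)


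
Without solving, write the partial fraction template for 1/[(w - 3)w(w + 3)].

Three distinct linear factors: A/(w - 3) + B/w + C/(w + 3)


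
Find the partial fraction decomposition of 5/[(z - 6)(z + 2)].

5/(z - 6)(z + 2) = P/(z - 6) + Q/(z + 2). P = 5/(6 + 2) = 5/8, Q = 5/(-2 - 6) = -5/8
Result: (5/8)/(z - 6) - (5/8)/(z + 2)


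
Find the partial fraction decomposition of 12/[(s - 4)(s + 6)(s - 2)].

Using cover-up method: P = 3/5, Q = 3/20, R = -3/4
Result: (3/5)/(s - 4) + (3/20)/(s + 6) - (3/4)/(s - 2)


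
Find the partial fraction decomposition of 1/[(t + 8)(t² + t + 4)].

Cover-up at t = -8: A = 1/((-8)² + 1·(-8) + 4) = 1/60. Then B = -A = -1/60, C = -A·(1 - 8) = 7/60
Result: (1/60)/(t + 8) - ((1/60)t - 7/60)/(t² + t + 4)


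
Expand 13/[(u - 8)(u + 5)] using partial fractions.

13/(u - 8)(u + 5) = α/(u - 8) + β/(u + 5). α = 13/(8 + 5) = 1, β = 13/(-5 - 8) = -1
Result: 1/(u - 8) - 1/(u + 5)


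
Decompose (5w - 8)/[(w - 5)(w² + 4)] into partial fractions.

At w=5: A = (5·5 - 8)/(5² + 4) = 17/29. B = -A = -17/29, C = 5 - 5·A = 60/29
Result: (17/29)/(w - 5) - ((17/29)w - 60/29)/(w² + 4)


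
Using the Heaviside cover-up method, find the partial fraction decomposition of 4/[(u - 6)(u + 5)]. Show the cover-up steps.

Cover (u - 6): set u=6, get α = 4/(6 + 5) = 4/11. Cover (u + 5): set u=-5, get β = 4/(-5 - 6) = -4/11.
Result: (4/11)/(u - 6) - (4/11)/(u + 5)


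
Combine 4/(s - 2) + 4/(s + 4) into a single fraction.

Common denominator (s - 2)(s + 4). Numerator: 4(s + 4) + 4(s - 2) = (4s + 16) + (4s - 8) = 8s + 8
Result: (8s + 8)/[(s - 2)(s + 4)]


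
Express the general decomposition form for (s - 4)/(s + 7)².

Repeated linear factor: A/(s + 7) + B/(s + 7)²


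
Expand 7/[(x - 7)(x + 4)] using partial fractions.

7/(x - 7)(x + 4) = P/(x - 7) + Q/(x + 4). P = 7/(7 + 4) = 7/11, Q = 7/(-4 - 7) = -7/11
Result: (7/11)/(x - 7) - (7/11)/(x + 4)


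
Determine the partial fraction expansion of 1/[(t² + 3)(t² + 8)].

Coefficient matching gives α = γ = 0, β = 1/(8-3) = 1/5, δ = -β = -1/5
Result: (1/5)/(t² + 3) - (1/5)/(t² + 8)


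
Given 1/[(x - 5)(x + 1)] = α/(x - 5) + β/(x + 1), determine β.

Cover-up at x = -1: β = 1/(-1 - 5) = -1/6


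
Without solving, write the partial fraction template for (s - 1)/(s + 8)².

Repeated linear factor: A/(s + 8) + B/(s + 8)²


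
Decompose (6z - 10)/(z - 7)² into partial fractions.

(6z - 10) = A(z - 7) + B. At z = 7: B = 6·7 - 10 = 32. Coeff of z: A = 6
Result: 6/(z - 7) + 32/(z - 7)²


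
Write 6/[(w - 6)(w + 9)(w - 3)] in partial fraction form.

Using cover-up method: P = 2/15, Q = 1/30, R = -1/6
Result: (2/15)/(w - 6) + (1/30)/(w + 9) - (1/6)/(w - 3)


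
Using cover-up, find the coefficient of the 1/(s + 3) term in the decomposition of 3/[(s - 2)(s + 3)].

Cover (s + 3), set s=-3: 3/((s - 2) at s=-3) = 3/(-5) = -3/5


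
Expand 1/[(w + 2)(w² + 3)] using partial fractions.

Cover-up at w = -2: P = 1/((-2)² + 3) = 1/7. Then Q = -P = -1/7, R = -P·(0 - 2) = 2/7
Result: (1/7)/(w + 2) - ((1/7)w - 2/7)/(w² + 3)


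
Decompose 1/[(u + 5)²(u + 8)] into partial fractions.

Cover-up at u=-8: C = 1/(-8 + 5)² = 1/9. Cover-up at u=-5: B = 1/(-5 + 8) = 1/3. Comparing u² coeff: A = -C = -1/9
Result: (-1/9)/(u + 5) + (1/3)/(u + 5)² + (1/9)/(u + 8)


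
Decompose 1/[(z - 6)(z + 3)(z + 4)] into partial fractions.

Using cover-up method: α = 1/90, β = -1/9, γ = 1/10
Result: (1/90)/(z - 6) - (1/9)/(z + 3) + (1/10)/(z + 4)


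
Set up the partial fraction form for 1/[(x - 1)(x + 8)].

Distinct linear factors: P/(x - 1) + Q/(x + 8)


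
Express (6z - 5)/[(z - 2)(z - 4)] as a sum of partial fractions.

At z=2: A = (6·2 - 5)/(2 - 4) = -7/2. At z=4: B = (6·4 - 5)/(4 - 2) = 19/2
Result: (-7/2)/(z - 2) + (19/2)/(z - 4)


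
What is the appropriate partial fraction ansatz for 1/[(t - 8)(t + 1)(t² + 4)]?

Two linear + quadratic: A/(t - 8) + B/(t + 1) + (Ct + D)/(t² + 4)


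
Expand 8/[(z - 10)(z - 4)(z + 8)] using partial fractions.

Using cover-up method: A = 2/27, B = -1/9, C = 1/27
Result: (2/27)/(z - 10) - (1/9)/(z - 4) + (1/27)/(z + 8)


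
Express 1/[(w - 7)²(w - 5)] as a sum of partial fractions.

Cover-up at w=5: γ = 1/(5 - 7)² = 1/4. Cover-up at w=7: β = 1/(7 - 5) = 1/2. Comparing w² coeff: α = -γ = -1/4
Result: (-1/4)/(w - 7) + (1/2)/(w - 7)² + (1/4)/(w - 5)


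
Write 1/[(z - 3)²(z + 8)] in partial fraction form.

Cover-up at z=-8: C = 1/(-8 - 3)² = 1/121. Cover-up at z=3: B = 1/(3 + 8) = 1/11. Comparing z² coeff: A = -C = -1/121
Result: (-1/121)/(z - 3) + (1/11)/(z - 3)² + (1/121)/(z + 8)


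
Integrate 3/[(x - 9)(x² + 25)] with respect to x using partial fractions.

Cover-up at x=9: P = 3/(9²+25) = 3/106. Coeff matching: Q = -3/106, R = -27/106. Decomposition: (3/106)/(x - 9) - ((3/106)x + 27/106)/(x² + 25). Integrate: linear → ln, quadratic → (1/2)ln + arctan: (3/106) ln|(x - 9)| - (3/212) ln(x² + 25) - (27/530) arctan(x/5) + C


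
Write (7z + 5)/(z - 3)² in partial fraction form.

(7z + 5) = A(z - 3) + B. At z = 3: B = 7·3 + 5 = 26. Coeff of z: A = 7
Result: 7/(z - 3) + 26/(z - 3)²


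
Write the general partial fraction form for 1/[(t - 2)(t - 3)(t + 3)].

Three distinct linear factors: A/(t - 2) + B/(t - 3) + C/(t + 3)


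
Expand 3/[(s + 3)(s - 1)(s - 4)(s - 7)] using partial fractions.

Using Heaviside cover-up: (-3/280)/(s + 3) + (1/24)/(s - 1) - (1/21)/(s - 4) + (1/60)/(s - 7)


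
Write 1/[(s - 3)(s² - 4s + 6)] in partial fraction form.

Cover-up at s = 3: α = 1/(3² - 4·3 + 6) = 1/3. Then β = -α = -1/3, γ = -α·(-4 + 3) = 1/3
Result: (1/3)/(s - 3) - ((1/3)s - 1/3)/(s² - 4s + 6)


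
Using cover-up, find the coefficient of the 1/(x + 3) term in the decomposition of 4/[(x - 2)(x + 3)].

Cover (x + 3), set x=-3: 4/((x - 2) at x=-3) = 4/(-5) = -4/5


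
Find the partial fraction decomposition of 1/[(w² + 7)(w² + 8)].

Coefficient matching gives α = γ = 0, β = 1/(8-7) = 1, δ = -β = -1
Result: 1/(w² + 7) - 1/(w² + 8)


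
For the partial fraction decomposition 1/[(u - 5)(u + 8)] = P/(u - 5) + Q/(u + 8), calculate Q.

Cover-up at u = -8: Q = 1/(-8 - 5) = -1/13


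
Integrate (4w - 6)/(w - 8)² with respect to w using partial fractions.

Decompose: P = 4, Q = 4·8 - 6 = 26, so (4w - 6)/(w - 8)² = 4/(w - 8) + 26/(w - 8)². Integrate: ∫ P/(w - 8) dw = 4 ln|(w - 8)|; ∫ Q/(w - 8)² dw = -26/(w - 8). Sum: 4 ln|(w - 8)| - 26/(w - 8) + C


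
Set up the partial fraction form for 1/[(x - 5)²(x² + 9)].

Repeated linear + quadratic: α/(x - 5) + β/(x - 5)² + (γx + δ)/(x² + 9)


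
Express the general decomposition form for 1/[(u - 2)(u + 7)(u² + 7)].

Two linear + quadratic: P/(u - 2) + Q/(u + 7) + (Ru + S)/(u² + 7)


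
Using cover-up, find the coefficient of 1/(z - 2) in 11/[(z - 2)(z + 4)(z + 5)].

Cover (z - 2), set z=2: 11/[(2 + 4)(2 + 5)] = 11/42


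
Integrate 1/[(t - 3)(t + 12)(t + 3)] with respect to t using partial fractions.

Cover-up: A = 1/90, B = 1/135, C = -1/54. Decomposition: (1/90)/(t - 3) + (1/135)/(t + 12) - (1/54)/(t + 3). Integrate each term: (1/90) ln|(t - 3)| + (1/135) ln|(t + 12)| - (1/54) ln|(t + 3)| + C


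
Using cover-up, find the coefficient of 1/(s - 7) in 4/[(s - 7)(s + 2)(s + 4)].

Cover (s - 7), set s=7: 4/[(7 + 2)(7 + 4)] = 4/99


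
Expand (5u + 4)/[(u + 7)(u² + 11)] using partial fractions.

At u=-7: P = (5·(-7) + 4)/((-7)² + 11) = -31/60. Q = -P = 31/60, R = 5 - (-7)·P = 83/60
Result: (-31/60)/(u + 7) + ((31/60)u + 83/60)/(u² + 11)


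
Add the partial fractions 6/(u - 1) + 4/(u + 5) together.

Common denominator (u - 1)(u + 5). Numerator: 6(u + 5) + 4(u - 1) = (6u + 30) + (4u - 4) = 10u + 26
Result: (10u + 26)/[(u - 1)(u + 5)]


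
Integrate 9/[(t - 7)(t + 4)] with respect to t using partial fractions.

Decompose: 9/[(t - 7)(t + 4)] = (9/11)/(t - 7) - (9/11)/(t + 4). Integrate each term: (9/11) ln|(t - 7)| - (9/11) ln|(t + 4)| + C


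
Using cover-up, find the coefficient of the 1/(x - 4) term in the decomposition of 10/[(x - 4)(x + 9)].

Cover (x - 4), set x=4: 10/((x + 9) at x=4) = 10/(13) = 10/13


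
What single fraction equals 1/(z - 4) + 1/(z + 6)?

Common denominator (z - 4)(z + 6). Numerator: 1(z + 6) + 1(z - 4) = (z + 6) + (z - 4) = 2z + 2
Result: (2z + 2)/[(z - 4)(z + 6)]


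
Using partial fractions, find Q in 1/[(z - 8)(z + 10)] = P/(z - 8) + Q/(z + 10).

Cover-up at z = -10: Q = 1/(-10 - 8) = -1/18


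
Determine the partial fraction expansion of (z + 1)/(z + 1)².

(z + 1) = P(z + 1) + Q. At z = -1: Q = 1·(-1) + 1 = 0. Coeff of z: P = 1
Result: 1/(z + 1)


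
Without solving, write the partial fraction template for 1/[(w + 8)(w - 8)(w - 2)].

Three distinct linear factors: A/(w + 8) + B/(w - 8) + C/(w - 2)


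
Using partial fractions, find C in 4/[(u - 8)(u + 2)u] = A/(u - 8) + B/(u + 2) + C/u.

Cover-up at u = 0: C = 4/[(0 - 8)(0 + 2)] = 4/[(-8)(2)] = -4/16 = -1/4


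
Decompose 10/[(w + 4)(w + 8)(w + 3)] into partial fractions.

Using cover-up method: A = -5/2, B = 1/2, C = 2
Result: (-5/2)/(w + 4) + (1/2)/(w + 8) + 2/(w + 3)


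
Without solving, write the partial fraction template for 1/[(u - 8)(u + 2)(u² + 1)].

Two linear + quadratic: A/(u - 8) + B/(u + 2) + (Cu + D)/(u² + 1)


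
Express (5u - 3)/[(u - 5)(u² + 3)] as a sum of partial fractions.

At u=5: α = (5·5 - 3)/(5² + 3) = 11/14. β = -α = -11/14, γ = 5 - 5·α = 15/14
Result: (11/14)/(u - 5) - ((11/14)u - 15/14)/(u² + 3)


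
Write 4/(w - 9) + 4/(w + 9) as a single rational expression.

Common denominator (w - 9)(w + 9). Numerator: 4(w + 9) + 4(w - 9) = (4w + 36) + (4w - 36) = 8w
Result: (8w)/[(w - 9)(w + 9)]


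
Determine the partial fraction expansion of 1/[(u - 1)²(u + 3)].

Cover-up at u=-3: C = 1/(-3 - 1)² = 1/16. Cover-up at u=1: B = 1/(1 + 3) = 1/4. Comparing u² coeff: A = -C = -1/16
Result: (-1/16)/(u - 1) + (1/4)/(u - 1)² + (1/16)/(u + 3)


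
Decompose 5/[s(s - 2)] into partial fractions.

5/s(s - 2) = α/s + β/(s - 2). α = 5/(0 - 2) = -5/2, β = 5/(2 - 0) = 5/2
Result: (-5/2)/s + (5/2)/(s - 2)


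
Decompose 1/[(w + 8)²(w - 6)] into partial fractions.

Cover-up at w=6: C = 1/(6 + 8)² = 1/196. Cover-up at w=-8: B = 1/(-8 - 6) = -1/14. Comparing w² coeff: A = -C = -1/196
Result: (-1/196)/(w + 8) - (1/14)/(w + 8)² + (1/196)/(w - 6)


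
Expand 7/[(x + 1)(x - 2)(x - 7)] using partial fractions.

Using cover-up method: P = 7/24, Q = -7/15, R = 7/40
Result: (7/24)/(x + 1) - (7/15)/(x - 2) + (7/40)/(x - 7)


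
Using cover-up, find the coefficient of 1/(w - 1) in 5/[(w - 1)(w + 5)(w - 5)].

Cover (w - 1), set w=1: 5/[(1 + 5)(1 - 5)] = -5/24


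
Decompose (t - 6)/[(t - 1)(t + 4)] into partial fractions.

At t=1: α = (1·1 - 6)/(1 + 4) = -1. At t=-4: β = (1·(-4) - 6)/(-4 - 1) = 2
Result: -1/(t - 1) + 2/(t + 4)


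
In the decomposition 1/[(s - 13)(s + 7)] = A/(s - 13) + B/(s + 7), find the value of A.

Cover-up at s = 13: A = 1/(13 + 7) = 1/20


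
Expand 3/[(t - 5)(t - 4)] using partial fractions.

3/(t - 5)(t - 4) = P/(t - 5) + Q/(t - 4). P = 3/(5 - 4) = 3, Q = 3/(4 - 5) = -3
Result: 3/(t - 5) - 3/(t - 4)


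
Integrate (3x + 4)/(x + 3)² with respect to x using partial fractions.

Decompose: α = 3, β = 3·(-3) + 4 = -5, so (3x + 4)/(x + 3)² = 3/(x + 3) - 5/(x + 3)². Integrate: ∫ α/(x + 3) dx = 3 ln|(x + 3)|; ∫ β/(x + 3)² dx = 5/(x + 3). Sum: 3 ln|(x + 3)| + 5/(x + 3) + C


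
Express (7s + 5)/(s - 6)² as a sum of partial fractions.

(7s + 5) = A(s - 6) + B. At s = 6: B = 7·6 + 5 = 47. Coeff of s: A = 7
Result: 7/(s - 6) + 47/(s - 6)²


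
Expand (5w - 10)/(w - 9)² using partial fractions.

(5w - 10) = A(w - 9) + B. At w = 9: B = 5·9 - 10 = 35. Coeff of w: A = 5
Result: 5/(w - 9) + 35/(w - 9)²


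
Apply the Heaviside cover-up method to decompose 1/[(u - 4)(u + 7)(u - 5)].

Cover (u - 4), u=4: P = 1/[(4 + 7)(4 - 5)] = -1/11. Cover (u + 7), u=-7: Q = 1/[(-7 - 4)(-7 - 5)] = 1/132. Cover (u - 5), u=5: R = 1/[(5 - 4)(5 + 7)] = 1/12.
Result: (-1/11)/(u - 4) + (1/132)/(u + 7) + (1/12)/(u - 5)


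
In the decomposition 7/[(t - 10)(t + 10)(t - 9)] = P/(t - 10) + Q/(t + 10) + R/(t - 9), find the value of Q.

Cover-up at t = -10: Q = 7/[(-10 - 10)(-10 - 9)] = 7/[(-20)(-19)] = 7/380


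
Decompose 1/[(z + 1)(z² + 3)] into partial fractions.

Cover-up at z = -1: A = 1/((-1)² + 3) = 1/4. Then B = -A = -1/4, C = -A·(0 - 1) = 1/4
Result: (1/4)/(z + 1) - ((1/4)z - 1/4)/(z² + 3)


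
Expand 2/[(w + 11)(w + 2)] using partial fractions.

2/(w + 11)(w + 2) = A/(w + 11) + B/(w + 2). A = 2/(-11 + 2) = -2/9, B = 2/(-2 + 11) = 2/9
Result: (-2/9)/(w + 11) + (2/9)/(w + 2)


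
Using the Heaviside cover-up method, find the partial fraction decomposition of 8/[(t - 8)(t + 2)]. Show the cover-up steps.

Cover (t - 8): set t=8, get P = 8/(8 + 2) = 4/5. Cover (t + 2): set t=-2, get Q = 8/(-2 - 8) = -4/5.
Result: (4/5)/(t - 8) - (4/5)/(t + 2)


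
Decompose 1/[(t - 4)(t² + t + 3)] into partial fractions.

Cover-up at t = 4: A = 1/(4² + 1·4 + 3) = 1/23. Then B = -A = -1/23, C = -A·(1 + 4) = -5/23
Result: (1/23)/(t - 4) - ((1/23)t + 5/23)/(t² + t + 3)


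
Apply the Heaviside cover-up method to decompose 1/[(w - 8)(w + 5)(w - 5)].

Cover (w - 8), w=8: A = 1/[(8 + 5)(8 - 5)] = 1/39. Cover (w + 5), w=-5: B = 1/[(-5 - 8)(-5 - 5)] = 1/130. Cover (w - 5), w=5: C = 1/[(5 - 8)(5 + 5)] = -1/30.
Result: (1/39)/(w - 8) + (1/130)/(w + 5) - (1/30)/(w - 5)


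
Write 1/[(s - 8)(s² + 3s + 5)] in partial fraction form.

Cover-up at s = 8: P = 1/(8² + 3·8 + 5) = 1/93. Then Q = -P = -1/93, R = -P·(3 + 8) = -11/93
Result: (1/93)/(s - 8) - ((1/93)s + 11/93)/(s² + 3s + 5)


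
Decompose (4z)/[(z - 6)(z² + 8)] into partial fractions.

At z=6: A = (4·6 + 0)/(6² + 8) = 6/11. B = -A = -6/11, C = 4 - 6·A = 8/11
Result: (6/11)/(z - 6) - ((6/11)z - 8/11)/(z² + 8)


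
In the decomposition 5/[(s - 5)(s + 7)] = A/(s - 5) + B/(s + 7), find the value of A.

Cover-up at s = 5: A = 5/(5 + 7) = 5/12


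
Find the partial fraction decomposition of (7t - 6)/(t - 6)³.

(7t - 6) = P(t - 6)² + Q(t - 6) + R. At t = 6: R = 7·6 - 6 = 36. Coefficients: P = 0, Q = 7
Result: 7/(t - 6)² + 36/(t - 6)³


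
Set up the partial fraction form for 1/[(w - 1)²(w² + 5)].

Repeated linear + quadratic: A/(w - 1) + B/(w - 1)² + (Cw + D)/(w² + 5)


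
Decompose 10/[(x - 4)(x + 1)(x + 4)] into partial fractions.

Using cover-up method: P = 1/4, Q = -2/3, R = 5/12
Result: (1/4)/(x - 4) - (2/3)/(x + 1) + (5/12)/(x + 4)


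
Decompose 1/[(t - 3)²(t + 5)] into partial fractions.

Cover-up at t=-5: C = 1/(-5 - 3)² = 1/64. Cover-up at t=3: B = 1/(3 + 5) = 1/8. Comparing t² coeff: A = -C = -1/64
Result: (-1/64)/(t - 3) + (1/8)/(t - 3)² + (1/64)/(t + 5)


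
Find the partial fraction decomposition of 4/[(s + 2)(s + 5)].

4/(s + 2)(s + 5) = P/(s + 2) + Q/(s + 5). P = 4/(-2 + 5) = 4/3, Q = 4/(-5 + 2) = -4/3
Result: (4/3)/(s + 2) - (4/3)/(s + 5)


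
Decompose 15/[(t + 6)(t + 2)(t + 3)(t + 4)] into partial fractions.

Using Heaviside cover-up: (-5/8)/(t + 6) + (15/8)/(t + 2) - 5/(t + 3) + (15/4)/(t + 4)


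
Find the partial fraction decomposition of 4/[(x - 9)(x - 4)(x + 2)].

Using cover-up method: α = 4/55, β = -2/15, γ = 2/33
Result: (4/55)/(x - 9) - (2/15)/(x - 4) + (2/33)/(x + 2)


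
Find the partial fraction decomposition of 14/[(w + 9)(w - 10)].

14/(w + 9)(w - 10) = α/(w + 9) + β/(w - 10). α = 14/(-9 - 10) = -14/19, β = 14/(10 + 9) = 14/19
Result: (-14/19)/(w + 9) + (14/19)/(w - 10)


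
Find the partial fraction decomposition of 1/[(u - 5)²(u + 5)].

Cover-up at u=-5: C = 1/(-5 - 5)² = 1/100. Cover-up at u=5: B = 1/(5 + 5) = 1/10. Comparing u² coeff: A = -C = -1/100
Result: (-1/100)/(u - 5) + (1/10)/(u - 5)² + (1/100)/(u + 5)


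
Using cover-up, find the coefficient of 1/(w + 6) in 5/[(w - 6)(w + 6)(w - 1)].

Cover (w + 6), set w=-6: 5/[(-6 - 6)(-6 - 1)] = 5/84


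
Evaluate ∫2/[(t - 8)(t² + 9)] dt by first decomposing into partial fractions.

Cover-up at t=8: α = 2/(8²+9) = 2/73. Coeff matching: β = -2/73, γ = -16/73. Decomposition: (2/73)/(t - 8) - ((2/73)t + 16/73)/(t² + 9). Integrate: linear → ln, quadratic → (1/2)ln + arctan: (2/73) ln|(t - 8)| - (1/73) ln(t² + 9) - (16/219) arctan(t/3) + C


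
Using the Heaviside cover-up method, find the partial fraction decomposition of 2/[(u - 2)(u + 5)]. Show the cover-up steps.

Cover (u - 2): set u=2, get A = 2/(2 + 5) = 2/7. Cover (u + 5): set u=-5, get B = 2/(-5 - 2) = -2/7.
Result: (2/7)/(u - 2) - (2/7)/(u + 5)


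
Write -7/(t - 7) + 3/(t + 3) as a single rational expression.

Common denominator (t - 7)(t + 3). Numerator: -7(t + 3) + 3(t - 7) = (-7t - 21) + (3t - 21) = -4t - 42
Result: (-4t - 42)/[(t - 7)(t + 3)]


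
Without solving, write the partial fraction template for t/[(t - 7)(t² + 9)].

Linear + irreducible quadratic: P/(t - 7) + (Qt + R)/(t² + 9)


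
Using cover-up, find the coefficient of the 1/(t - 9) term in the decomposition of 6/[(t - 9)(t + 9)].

Cover (t - 9), set t=9: 6/((t + 9) at t=9) = 6/(18) = 1/3


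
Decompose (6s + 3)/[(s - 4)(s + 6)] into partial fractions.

At s=4: α = (6·4 + 3)/(4 + 6) = 27/10. At s=-6: β = (6·(-6) + 3)/(-6 - 4) = 33/10
Result: (27/10)/(s - 4) + (33/10)/(s + 6)


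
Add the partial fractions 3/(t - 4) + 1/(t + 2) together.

Common denominator (t - 4)(t + 2). Numerator: 3(t + 2) + 1(t - 4) = (3t + 6) + (t - 4) = 4t + 2
Result: (4t + 2)/[(t - 4)(t + 2)]


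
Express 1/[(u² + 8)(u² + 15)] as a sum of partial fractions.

Coefficient matching gives α = γ = 0, β = 1/(15-8) = 1/7, δ = -β = -1/7
Result: (1/7)/(u² + 8) - (1/7)/(u² + 15)


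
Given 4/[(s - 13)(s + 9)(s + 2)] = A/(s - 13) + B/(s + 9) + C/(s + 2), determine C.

Cover-up at s = -2: C = 4/[(-2 - 13)(-2 + 9)] = 4/[(-15)(7)] = -4/105


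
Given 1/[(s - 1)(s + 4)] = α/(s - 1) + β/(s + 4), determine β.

Cover-up at s = -4: β = 1/(-4 - 1) = -1/5


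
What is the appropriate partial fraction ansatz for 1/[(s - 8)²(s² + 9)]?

Repeated linear + quadratic: P/(s - 8) + Q/(s - 8)² + (Rs + S)/(s² + 9)


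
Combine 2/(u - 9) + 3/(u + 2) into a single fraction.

Common denominator (u - 9)(u + 2). Numerator: 2(u + 2) + 3(u - 9) = (2u + 4) + (3u - 27) = 5u - 23
Result: (5u - 23)/[(u - 9)(u + 2)]


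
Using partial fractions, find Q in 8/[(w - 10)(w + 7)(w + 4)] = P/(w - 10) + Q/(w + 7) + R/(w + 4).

Cover-up at w = -7: Q = 8/[(-7 - 10)(-7 + 4)] = 8/[(-17)(-3)] = 8/51


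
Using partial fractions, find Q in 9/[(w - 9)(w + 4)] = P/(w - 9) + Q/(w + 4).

Cover-up at w = -4: Q = 9/(-4 - 9) = -9/13


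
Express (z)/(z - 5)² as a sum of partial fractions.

(z) = P(z - 5) + Q. At z = 5: Q = 1·5 + 0 = 5. Coeff of z: P = 1
Result: 1/(z - 5) + 5/(z - 5)²


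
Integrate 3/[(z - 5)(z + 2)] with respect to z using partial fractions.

Decompose: 3/[(z - 5)(z + 2)] = (3/7)/(z - 5) - (3/7)/(z + 2). Integrate each term: (3/7) ln|(z - 5)| - (3/7) ln|(z + 2)| + C


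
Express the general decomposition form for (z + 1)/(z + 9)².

Repeated linear factor: P/(z + 9) + Q/(z + 9)²


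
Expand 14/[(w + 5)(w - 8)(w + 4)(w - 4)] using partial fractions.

Using Heaviside cover-up: (-14/117)/(w + 5) + (7/312)/(w - 8) + (7/48)/(w + 4) - (7/144)/(w - 4)


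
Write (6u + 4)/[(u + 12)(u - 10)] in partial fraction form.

At u=-12: P = (6·(-12) + 4)/(-12 - 10) = 34/11. At u=10: Q = (6·10 + 4)/(10 + 12) = 32/11
Result: (34/11)/(u + 12) + (32/11)/(u - 10)


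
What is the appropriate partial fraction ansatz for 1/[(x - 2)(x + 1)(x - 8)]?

Three distinct linear factors: A/(x - 2) + B/(x + 1) + C/(x - 8)


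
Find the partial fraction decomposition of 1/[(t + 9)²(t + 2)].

Cover-up at t=-2: R = 1/(-2 + 9)² = 1/49. Cover-up at t=-9: Q = 1/(-9 + 2) = -1/7. Comparing t² coeff: P = -R = -1/49
Result: (-1/49)/(t + 9) - (1/7)/(t + 9)² + (1/49)/(t + 2)


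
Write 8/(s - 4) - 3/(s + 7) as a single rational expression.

Common denominator (s - 4)(s + 7). Numerator: 8(s + 7) - 3(s - 4) = (8s + 56) - (3s - 12) = 5s + 68
Result: (5s + 68)/[(s - 4)(s + 7)]


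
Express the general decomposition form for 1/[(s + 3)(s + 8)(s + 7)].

Three distinct linear factors: A/(s + 3) + B/(s + 8) + C/(s + 7)


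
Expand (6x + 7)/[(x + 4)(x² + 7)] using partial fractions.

At x=-4: α = (6·(-4) + 7)/((-4)² + 7) = -17/23. β = -α = 17/23, γ = 6 - (-4)·α = 70/23
Result: (-17/23)/(x + 4) + ((17/23)x + 70/23)/(x² + 7)


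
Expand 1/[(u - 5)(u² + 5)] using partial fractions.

Cover-up at u = 5: P = 1/(5² + 5) = 1/30. Then Q = -P = -1/30, R = -P·(0 + 5) = -1/6
Result: (1/30)/(u - 5) - ((1/30)u + 1/6)/(u² + 5)


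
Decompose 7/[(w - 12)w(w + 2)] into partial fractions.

Using cover-up method: P = 1/24, Q = -7/24, R = 1/4
Result: (1/24)/(w - 12) - (7/24)/w + (1/4)/(w + 2)


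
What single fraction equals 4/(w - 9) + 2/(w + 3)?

Common denominator (w - 9)(w + 3). Numerator: 4(w + 3) + 2(w - 9) = (4w + 12) + (2w - 18) = 6w - 6
Result: (6w - 6)/[(w - 9)(w + 3)]


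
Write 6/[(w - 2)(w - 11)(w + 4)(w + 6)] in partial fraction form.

Using Heaviside cover-up: (-1/72)/(w - 2) + (2/765)/(w - 11) + (1/30)/(w + 4) - (3/136)/(w + 6)


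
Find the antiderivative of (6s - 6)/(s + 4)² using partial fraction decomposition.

Decompose: α = 6, β = 6·(-4) - 6 = -30, so (6s - 6)/(s + 4)² = 6/(s + 4) - 30/(s + 4)². Integrate: ∫ α/(s + 4) ds = 6 ln|(s + 4)|; ∫ β/(s + 4)² ds = 30/(s + 4). Sum: 6 ln|(s + 4)| + 30/(s + 4) + C


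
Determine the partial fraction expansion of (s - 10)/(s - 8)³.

(s - 10) = A(s - 8)² + B(s - 8) + C. At s = 8: C = 1·8 - 10 = -2. Coefficients: A = 0, B = 1
Result: 1/(s - 8)² - 2/(s - 8)³


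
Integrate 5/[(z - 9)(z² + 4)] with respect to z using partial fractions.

Cover-up at z=9: α = 5/(9²+4) = 1/17. Coeff matching: β = -1/17, γ = -9/17. Decomposition: (1/17)/(z - 9) - ((1/17)z + 9/17)/(z² + 4). Integrate: linear → ln, quadratic → (1/2)ln + arctan: (1/17) ln|(z - 9)| - (1/34) ln(z² + 4) - (9/34) arctan(z/2) + C


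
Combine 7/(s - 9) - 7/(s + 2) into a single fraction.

Common denominator (s - 9)(s + 2). Numerator: 7(s + 2) - 7(s - 9) = (7s + 14) - (7s - 63) = 77
Result: (77)/[(s - 9)(s + 2)]
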